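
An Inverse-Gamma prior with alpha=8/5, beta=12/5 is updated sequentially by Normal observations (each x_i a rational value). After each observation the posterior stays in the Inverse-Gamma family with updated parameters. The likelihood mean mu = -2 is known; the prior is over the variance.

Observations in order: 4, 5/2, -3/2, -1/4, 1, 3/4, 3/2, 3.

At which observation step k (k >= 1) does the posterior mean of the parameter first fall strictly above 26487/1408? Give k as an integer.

obs 1: x=4 → posterior Inverse-Gamma(21/10, 102/5)
obs 2: x=5/2 → posterior Inverse-Gamma(13/5, 1221/40)
obs 3: x=-3/2 → posterior Inverse-Gamma(31/10, 613/20)
obs 4: x=-1/4 → posterior Inverse-Gamma(18/5, 5149/160)
obs 5: x=1 → posterior Inverse-Gamma(41/10, 5869/160)
obs 6: x=3/4 → posterior Inverse-Gamma(23/5, 3237/80)
obs 7: x=3/2 → posterior Inverse-Gamma(51/10, 3727/80)
obs 8: x=3 → posterior Inverse-Gamma(28/5, 4727/80)

k = 2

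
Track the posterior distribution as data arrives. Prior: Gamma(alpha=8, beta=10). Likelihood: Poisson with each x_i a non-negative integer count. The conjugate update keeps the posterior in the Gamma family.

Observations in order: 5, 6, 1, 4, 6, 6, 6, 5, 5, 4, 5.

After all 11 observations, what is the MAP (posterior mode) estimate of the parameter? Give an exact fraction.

obs 1: x=5 → posterior Gamma(13, 11)
obs 2: x=6 → posterior Gamma(19, 12)
obs 3: x=1 → posterior Gamma(20, 13)
obs 4: x=4 → posterior Gamma(24, 14)
obs 5: x=6 → posterior Gamma(30, 15)
obs 6: x=6 → posterior Gamma(36, 16)
obs 7: x=6 → posterior Gamma(42, 17)
obs 8: x=5 → posterior Gamma(47, 18)
obs 9: x=5 → posterior Gamma(52, 19)
obs 10: x=4 → posterior Gamma(56, 20)
obs 11: x=5 → posterior Gamma(61, 21)

20/7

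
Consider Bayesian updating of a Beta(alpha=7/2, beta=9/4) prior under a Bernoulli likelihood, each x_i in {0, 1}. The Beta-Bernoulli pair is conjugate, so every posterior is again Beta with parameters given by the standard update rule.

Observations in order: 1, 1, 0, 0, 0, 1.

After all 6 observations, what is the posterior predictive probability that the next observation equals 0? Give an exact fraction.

21/47

obs 1: x=1 → posterior Beta(9/2, 9/4)
obs 2: x=1 → posterior Beta(11/2, 9/4)
obs 3: x=0 → posterior Beta(11/2, 13/4)
obs 4: x=0 → posterior Beta(11/2, 17/4)
obs 5: x=0 → posterior Beta(11/2, 21/4)
obs 6: x=1 → posterior Beta(13/2, 21/4)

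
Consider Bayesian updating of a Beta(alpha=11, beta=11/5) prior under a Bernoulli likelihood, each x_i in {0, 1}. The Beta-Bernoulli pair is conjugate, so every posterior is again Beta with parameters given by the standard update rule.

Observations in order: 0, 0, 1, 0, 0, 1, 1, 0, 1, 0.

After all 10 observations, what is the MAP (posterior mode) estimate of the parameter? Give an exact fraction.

35/53

obs 1: x=0 → posterior Beta(11, 16/5)
obs 2: x=0 → posterior Beta(11, 21/5)
obs 3: x=1 → posterior Beta(12, 21/5)
obs 4: x=0 → posterior Beta(12, 26/5)
obs 5: x=0 → posterior Beta(12, 31/5)
obs 6: x=1 → posterior Beta(13, 31/5)
obs 7: x=1 → posterior Beta(14, 31/5)
obs 8: x=0 → posterior Beta(14, 36/5)
obs 9: x=1 → posterior Beta(15, 36/5)
obs 10: x=0 → posterior Beta(15, 41/5)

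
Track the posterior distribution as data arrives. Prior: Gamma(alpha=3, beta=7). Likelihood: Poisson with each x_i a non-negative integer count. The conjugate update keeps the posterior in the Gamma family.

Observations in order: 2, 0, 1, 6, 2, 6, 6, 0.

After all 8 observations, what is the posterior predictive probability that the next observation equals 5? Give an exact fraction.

269883224168309922516345977783203125/10633823966279326983230456482242756608

obs 1: x=2 → posterior Gamma(5, 8)
obs 2: x=0 → posterior Gamma(5, 9)
obs 3: x=1 → posterior Gamma(6, 10)
obs 4: x=6 → posterior Gamma(12, 11)
obs 5: x=2 → posterior Gamma(14, 12)
obs 6: x=6 → posterior Gamma(20, 13)
obs 7: x=6 → posterior Gamma(26, 14)
obs 8: x=0 → posterior Gamma(26, 15)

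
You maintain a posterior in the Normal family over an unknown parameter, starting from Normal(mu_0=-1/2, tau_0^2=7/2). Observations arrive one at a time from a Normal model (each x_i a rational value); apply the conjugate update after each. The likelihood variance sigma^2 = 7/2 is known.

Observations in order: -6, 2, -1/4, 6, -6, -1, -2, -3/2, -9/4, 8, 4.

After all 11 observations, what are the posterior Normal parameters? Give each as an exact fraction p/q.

obs 1: x=-6 → posterior Normal(-13/4, 7/4)
obs 2: x=2 → posterior Normal(-3/2, 7/6)
obs 3: x=-1/4 → posterior Normal(-19/16, 7/8)
obs 4: x=6 → posterior Normal(1/4, 7/10)
obs 5: x=-6 → posterior Normal(-19/24, 7/12)
obs 6: x=-1 → posterior Normal(-23/28, 1/2)
obs 7: x=-2 → posterior Normal(-31/32, 7/16)
obs 8: x=-3/2 → posterior Normal(-37/36, 7/18)
obs 9: x=-9/4 → posterior Normal(-23/20, 7/20)
obs 10: x=8 → posterior Normal(-7/22, 7/22)
obs 11: x=4 → posterior Normal(1/24, 7/24)

mu_0=1/24, tau_0^2=7/24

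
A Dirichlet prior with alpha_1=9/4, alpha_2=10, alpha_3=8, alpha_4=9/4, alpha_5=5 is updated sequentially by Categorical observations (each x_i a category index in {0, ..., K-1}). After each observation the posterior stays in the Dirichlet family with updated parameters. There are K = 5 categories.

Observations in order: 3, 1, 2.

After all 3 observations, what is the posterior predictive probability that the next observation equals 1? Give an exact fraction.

22/61

obs 1: x=3 → posterior Dirichlet(9/4, 10, 8, 13/4, 5)
obs 2: x=1 → posterior Dirichlet(9/4, 11, 8, 13/4, 5)
obs 3: x=2 → posterior Dirichlet(9/4, 11, 9, 13/4, 5)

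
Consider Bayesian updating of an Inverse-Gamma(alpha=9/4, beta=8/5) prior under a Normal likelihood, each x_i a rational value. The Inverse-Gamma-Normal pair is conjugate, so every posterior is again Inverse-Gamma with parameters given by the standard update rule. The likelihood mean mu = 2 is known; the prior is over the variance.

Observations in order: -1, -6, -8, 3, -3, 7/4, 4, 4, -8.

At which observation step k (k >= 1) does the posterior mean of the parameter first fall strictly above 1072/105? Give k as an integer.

obs 1: x=-1 → posterior Inverse-Gamma(11/4, 61/10)
obs 2: x=-6 → posterior Inverse-Gamma(13/4, 381/10)
obs 3: x=-8 → posterior Inverse-Gamma(15/4, 881/10)
obs 4: x=3 → posterior Inverse-Gamma(17/4, 443/5)
obs 5: x=-3 → posterior Inverse-Gamma(19/4, 1011/10)
obs 6: x=7/4 → posterior Inverse-Gamma(21/4, 16181/160)
obs 7: x=4 → posterior Inverse-Gamma(23/4, 16501/160)
obs 8: x=4 → posterior Inverse-Gamma(25/4, 16821/160)
obs 9: x=-8 → posterior Inverse-Gamma(27/4, 24821/160)

k = 2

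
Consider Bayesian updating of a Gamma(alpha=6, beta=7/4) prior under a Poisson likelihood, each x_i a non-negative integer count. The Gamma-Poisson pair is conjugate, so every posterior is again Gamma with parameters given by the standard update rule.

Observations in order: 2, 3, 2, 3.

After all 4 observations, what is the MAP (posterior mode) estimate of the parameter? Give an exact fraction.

60/23

obs 1: x=2 → posterior Gamma(8, 11/4)
obs 2: x=3 → posterior Gamma(11, 15/4)
obs 3: x=2 → posterior Gamma(13, 19/4)
obs 4: x=3 → posterior Gamma(16, 23/4)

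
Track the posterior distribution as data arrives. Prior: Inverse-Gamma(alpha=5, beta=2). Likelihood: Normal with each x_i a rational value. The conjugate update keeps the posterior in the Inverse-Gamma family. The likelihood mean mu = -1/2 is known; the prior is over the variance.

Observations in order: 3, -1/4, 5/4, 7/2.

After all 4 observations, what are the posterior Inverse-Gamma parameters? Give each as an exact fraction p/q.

alpha=7, beta=283/16

obs 1: x=3 → posterior Inverse-Gamma(11/2, 65/8)
obs 2: x=-1/4 → posterior Inverse-Gamma(6, 261/32)
obs 3: x=5/4 → posterior Inverse-Gamma(13/2, 155/16)
obs 4: x=7/2 → posterior Inverse-Gamma(7, 283/16)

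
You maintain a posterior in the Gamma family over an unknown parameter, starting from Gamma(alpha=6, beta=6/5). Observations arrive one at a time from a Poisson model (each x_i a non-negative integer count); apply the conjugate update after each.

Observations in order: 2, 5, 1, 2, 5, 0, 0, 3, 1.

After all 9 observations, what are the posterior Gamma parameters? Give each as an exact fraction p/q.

obs 1: x=2 → posterior Gamma(8, 11/5)
obs 2: x=5 → posterior Gamma(13, 16/5)
obs 3: x=1 → posterior Gamma(14, 21/5)
obs 4: x=2 → posterior Gamma(16, 26/5)
obs 5: x=5 → posterior Gamma(21, 31/5)
obs 6: x=0 → posterior Gamma(21, 36/5)
obs 7: x=0 → posterior Gamma(21, 41/5)
obs 8: x=3 → posterior Gamma(24, 46/5)
obs 9: x=1 → posterior Gamma(25, 51/5)

alpha=25, beta=51/5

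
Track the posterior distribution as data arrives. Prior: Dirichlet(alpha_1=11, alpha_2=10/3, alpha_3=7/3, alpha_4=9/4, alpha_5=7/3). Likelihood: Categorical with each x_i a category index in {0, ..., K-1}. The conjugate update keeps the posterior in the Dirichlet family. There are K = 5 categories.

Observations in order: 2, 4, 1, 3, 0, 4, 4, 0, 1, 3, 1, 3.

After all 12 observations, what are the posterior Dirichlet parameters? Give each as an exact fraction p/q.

obs 1: x=2 → posterior Dirichlet(11, 10/3, 10/3, 9/4, 7/3)
obs 2: x=4 → posterior Dirichlet(11, 10/3, 10/3, 9/4, 10/3)
obs 3: x=1 → posterior Dirichlet(11, 13/3, 10/3, 9/4, 10/3)
obs 4: x=3 → posterior Dirichlet(11, 13/3, 10/3, 13/4, 10/3)
obs 5: x=0 → posterior Dirichlet(12, 13/3, 10/3, 13/4, 10/3)
obs 6: x=4 → posterior Dirichlet(12, 13/3, 10/3, 13/4, 13/3)
obs 7: x=4 → posterior Dirichlet(12, 13/3, 10/3, 13/4, 16/3)
obs 8: x=0 → posterior Dirichlet(13, 13/3, 10/3, 13/4, 16/3)
obs 9: x=1 → posterior Dirichlet(13, 16/3, 10/3, 13/4, 16/3)
obs 10: x=3 → posterior Dirichlet(13, 16/3, 10/3, 17/4, 16/3)
obs 11: x=1 → posterior Dirichlet(13, 19/3, 10/3, 17/4, 16/3)
obs 12: x=3 → posterior Dirichlet(13, 19/3, 10/3, 21/4, 16/3)

alpha_1=13, alpha_2=19/3, alpha_3=10/3, alpha_4=21/4, alpha_5=16/3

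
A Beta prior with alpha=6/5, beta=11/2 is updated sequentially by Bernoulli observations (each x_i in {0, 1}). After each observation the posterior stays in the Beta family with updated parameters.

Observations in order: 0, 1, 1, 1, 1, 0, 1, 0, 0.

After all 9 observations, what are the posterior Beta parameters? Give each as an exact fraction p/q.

alpha=31/5, beta=19/2

obs 1: x=0 → posterior Beta(6/5, 13/2)
obs 2: x=1 → posterior Beta(11/5, 13/2)
obs 3: x=1 → posterior Beta(16/5, 13/2)
obs 4: x=1 → posterior Beta(21/5, 13/2)
obs 5: x=1 → posterior Beta(26/5, 13/2)
obs 6: x=0 → posterior Beta(26/5, 15/2)
obs 7: x=1 → posterior Beta(31/5, 15/2)
obs 8: x=0 → posterior Beta(31/5, 17/2)
obs 9: x=0 → posterior Beta(31/5, 19/2)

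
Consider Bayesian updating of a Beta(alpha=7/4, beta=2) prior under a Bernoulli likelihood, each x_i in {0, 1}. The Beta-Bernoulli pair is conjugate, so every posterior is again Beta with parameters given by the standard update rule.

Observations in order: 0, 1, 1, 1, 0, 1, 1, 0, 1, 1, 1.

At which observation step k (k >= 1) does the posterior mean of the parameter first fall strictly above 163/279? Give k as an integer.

k = 4

obs 1: x=0 → posterior Beta(7/4, 3)
obs 2: x=1 → posterior Beta(11/4, 3)
obs 3: x=1 → posterior Beta(15/4, 3)
obs 4: x=1 → posterior Beta(19/4, 3)
obs 5: x=0 → posterior Beta(19/4, 4)
obs 6: x=1 → posterior Beta(23/4, 4)
obs 7: x=1 → posterior Beta(27/4, 4)
obs 8: x=0 → posterior Beta(27/4, 5)
obs 9: x=1 → posterior Beta(31/4, 5)
obs 10: x=1 → posterior Beta(35/4, 5)
obs 11: x=1 → posterior Beta(39/4, 5)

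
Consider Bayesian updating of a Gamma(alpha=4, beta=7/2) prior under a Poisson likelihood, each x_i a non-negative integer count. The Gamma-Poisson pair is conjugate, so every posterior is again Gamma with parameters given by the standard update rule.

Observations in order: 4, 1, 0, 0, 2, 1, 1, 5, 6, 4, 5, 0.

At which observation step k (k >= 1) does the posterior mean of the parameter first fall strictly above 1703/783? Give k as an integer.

obs 1: x=4 → posterior Gamma(8, 9/2)
obs 2: x=1 → posterior Gamma(9, 11/2)
obs 3: x=0 → posterior Gamma(9, 13/2)
obs 4: x=0 → posterior Gamma(9, 15/2)
obs 5: x=2 → posterior Gamma(11, 17/2)
obs 6: x=1 → posterior Gamma(12, 19/2)
obs 7: x=1 → posterior Gamma(13, 21/2)
obs 8: x=5 → posterior Gamma(18, 23/2)
obs 9: x=6 → posterior Gamma(24, 25/2)
obs 10: x=4 → posterior Gamma(28, 27/2)
obs 11: x=5 → posterior Gamma(33, 29/2)
obs 12: x=0 → posterior Gamma(33, 31/2)

k = 11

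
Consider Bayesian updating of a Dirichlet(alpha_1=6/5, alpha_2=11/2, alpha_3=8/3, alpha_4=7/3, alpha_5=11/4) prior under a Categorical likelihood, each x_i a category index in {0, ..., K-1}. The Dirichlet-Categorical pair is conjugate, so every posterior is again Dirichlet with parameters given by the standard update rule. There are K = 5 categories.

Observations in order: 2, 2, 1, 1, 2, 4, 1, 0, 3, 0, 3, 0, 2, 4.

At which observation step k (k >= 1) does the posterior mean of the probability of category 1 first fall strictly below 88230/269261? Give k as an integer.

obs 1: x=2 → posterior Dirichlet(6/5, 11/2, 11/3, 7/3, 11/4)
obs 2: x=2 → posterior Dirichlet(6/5, 11/2, 14/3, 7/3, 11/4)
obs 3: x=1 → posterior Dirichlet(6/5, 13/2, 14/3, 7/3, 11/4)
obs 4: x=1 → posterior Dirichlet(6/5, 15/2, 14/3, 7/3, 11/4)
obs 5: x=2 → posterior Dirichlet(6/5, 15/2, 17/3, 7/3, 11/4)
obs 6: x=4 → posterior Dirichlet(6/5, 15/2, 17/3, 7/3, 15/4)
obs 7: x=1 → posterior Dirichlet(6/5, 17/2, 17/3, 7/3, 15/4)
obs 8: x=0 → posterior Dirichlet(11/5, 17/2, 17/3, 7/3, 15/4)
obs 9: x=3 → posterior Dirichlet(11/5, 17/2, 17/3, 10/3, 15/4)
obs 10: x=0 → posterior Dirichlet(16/5, 17/2, 17/3, 10/3, 15/4)
obs 11: x=3 → posterior Dirichlet(16/5, 17/2, 17/3, 13/3, 15/4)
obs 12: x=0 → posterior Dirichlet(21/5, 17/2, 17/3, 13/3, 15/4)
obs 13: x=2 → posterior Dirichlet(21/5, 17/2, 20/3, 13/3, 15/4)
obs 14: x=4 → posterior Dirichlet(21/5, 17/2, 20/3, 13/3, 19/4)

k = 12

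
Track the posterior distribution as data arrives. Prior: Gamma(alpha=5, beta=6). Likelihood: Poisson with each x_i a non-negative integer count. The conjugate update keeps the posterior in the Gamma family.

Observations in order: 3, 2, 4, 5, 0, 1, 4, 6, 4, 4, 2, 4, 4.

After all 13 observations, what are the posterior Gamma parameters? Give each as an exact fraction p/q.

obs 1: x=3 → posterior Gamma(8, 7)
obs 2: x=2 → posterior Gamma(10, 8)
obs 3: x=4 → posterior Gamma(14, 9)
obs 4: x=5 → posterior Gamma(19, 10)
obs 5: x=0 → posterior Gamma(19, 11)
obs 6: x=1 → posterior Gamma(20, 12)
obs 7: x=4 → posterior Gamma(24, 13)
obs 8: x=6 → posterior Gamma(30, 14)
obs 9: x=4 → posterior Gamma(34, 15)
obs 10: x=4 → posterior Gamma(38, 16)
obs 11: x=2 → posterior Gamma(40, 17)
obs 12: x=4 → posterior Gamma(44, 18)
obs 13: x=4 → posterior Gamma(48, 19)

alpha=48, beta=19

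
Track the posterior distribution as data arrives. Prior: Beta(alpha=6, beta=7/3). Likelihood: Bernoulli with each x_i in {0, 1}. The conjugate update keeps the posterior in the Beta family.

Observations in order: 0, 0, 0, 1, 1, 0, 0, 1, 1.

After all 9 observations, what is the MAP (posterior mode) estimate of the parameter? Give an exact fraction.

27/46

obs 1: x=0 → posterior Beta(6, 10/3)
obs 2: x=0 → posterior Beta(6, 13/3)
obs 3: x=0 → posterior Beta(6, 16/3)
obs 4: x=1 → posterior Beta(7, 16/3)
obs 5: x=1 → posterior Beta(8, 16/3)
obs 6: x=0 → posterior Beta(8, 19/3)
obs 7: x=0 → posterior Beta(8, 22/3)
obs 8: x=1 → posterior Beta(9, 22/3)
obs 9: x=1 → posterior Beta(10, 22/3)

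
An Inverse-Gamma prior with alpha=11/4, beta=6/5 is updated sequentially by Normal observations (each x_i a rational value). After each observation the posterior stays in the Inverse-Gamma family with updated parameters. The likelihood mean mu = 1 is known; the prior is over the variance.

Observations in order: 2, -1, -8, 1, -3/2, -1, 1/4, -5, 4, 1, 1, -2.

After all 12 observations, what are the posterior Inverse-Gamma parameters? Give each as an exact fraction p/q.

obs 1: x=2 → posterior Inverse-Gamma(13/4, 17/10)
obs 2: x=-1 → posterior Inverse-Gamma(15/4, 37/10)
obs 3: x=-8 → posterior Inverse-Gamma(17/4, 221/5)
obs 4: x=1 → posterior Inverse-Gamma(19/4, 221/5)
obs 5: x=-3/2 → posterior Inverse-Gamma(21/4, 1893/40)
obs 6: x=-1 → posterior Inverse-Gamma(23/4, 1973/40)
obs 7: x=1/4 → posterior Inverse-Gamma(25/4, 7937/160)
obs 8: x=-5 → posterior Inverse-Gamma(27/4, 10817/160)
obs 9: x=4 → posterior Inverse-Gamma(29/4, 11537/160)
obs 10: x=1 → posterior Inverse-Gamma(31/4, 11537/160)
obs 11: x=1 → posterior Inverse-Gamma(33/4, 11537/160)
obs 12: x=-2 → posterior Inverse-Gamma(35/4, 12257/160)

alpha=35/4, beta=12257/160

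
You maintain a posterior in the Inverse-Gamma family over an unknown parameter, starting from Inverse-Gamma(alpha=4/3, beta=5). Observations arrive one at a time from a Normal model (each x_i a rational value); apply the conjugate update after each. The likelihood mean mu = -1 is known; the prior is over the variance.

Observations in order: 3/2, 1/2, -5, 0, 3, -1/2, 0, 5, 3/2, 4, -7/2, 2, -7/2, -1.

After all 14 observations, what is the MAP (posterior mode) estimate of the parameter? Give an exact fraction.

obs 1: x=3/2 → posterior Inverse-Gamma(11/6, 65/8)
obs 2: x=1/2 → posterior Inverse-Gamma(7/3, 37/4)
obs 3: x=-5 → posterior Inverse-Gamma(17/6, 69/4)
obs 4: x=0 → posterior Inverse-Gamma(10/3, 71/4)
obs 5: x=3 → posterior Inverse-Gamma(23/6, 103/4)
obs 6: x=-1/2 → posterior Inverse-Gamma(13/3, 207/8)
obs 7: x=0 → posterior Inverse-Gamma(29/6, 211/8)
obs 8: x=5 → posterior Inverse-Gamma(16/3, 355/8)
obs 9: x=3/2 → posterior Inverse-Gamma(35/6, 95/2)
obs 10: x=4 → posterior Inverse-Gamma(19/3, 60)
obs 11: x=-7/2 → posterior Inverse-Gamma(41/6, 505/8)
obs 12: x=2 → posterior Inverse-Gamma(22/3, 541/8)
obs 13: x=-7/2 → posterior Inverse-Gamma(47/6, 283/4)
obs 14: x=-1 → posterior Inverse-Gamma(25/3, 283/4)

849/112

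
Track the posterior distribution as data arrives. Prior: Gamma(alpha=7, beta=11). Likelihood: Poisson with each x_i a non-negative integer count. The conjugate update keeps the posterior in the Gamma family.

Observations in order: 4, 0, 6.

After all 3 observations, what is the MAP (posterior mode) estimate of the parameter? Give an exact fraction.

8/7

obs 1: x=4 → posterior Gamma(11, 12)
obs 2: x=0 → posterior Gamma(11, 13)
obs 3: x=6 → posterior Gamma(17, 14)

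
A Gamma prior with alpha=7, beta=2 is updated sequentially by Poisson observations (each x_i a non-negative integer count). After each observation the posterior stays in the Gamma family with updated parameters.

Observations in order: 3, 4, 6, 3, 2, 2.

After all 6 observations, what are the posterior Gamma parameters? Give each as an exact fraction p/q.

obs 1: x=3 → posterior Gamma(10, 3)
obs 2: x=4 → posterior Gamma(14, 4)
obs 3: x=6 → posterior Gamma(20, 5)
obs 4: x=3 → posterior Gamma(23, 6)
obs 5: x=2 → posterior Gamma(25, 7)
obs 6: x=2 → posterior Gamma(27, 8)

alpha=27, beta=8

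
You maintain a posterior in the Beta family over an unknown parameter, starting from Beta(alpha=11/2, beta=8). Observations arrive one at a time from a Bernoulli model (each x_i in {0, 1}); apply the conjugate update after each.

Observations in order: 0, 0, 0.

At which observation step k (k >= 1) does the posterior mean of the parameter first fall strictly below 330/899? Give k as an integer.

k = 2

obs 1: x=0 → posterior Beta(11/2, 9)
obs 2: x=0 → posterior Beta(11/2, 10)
obs 3: x=0 → posterior Beta(11/2, 11)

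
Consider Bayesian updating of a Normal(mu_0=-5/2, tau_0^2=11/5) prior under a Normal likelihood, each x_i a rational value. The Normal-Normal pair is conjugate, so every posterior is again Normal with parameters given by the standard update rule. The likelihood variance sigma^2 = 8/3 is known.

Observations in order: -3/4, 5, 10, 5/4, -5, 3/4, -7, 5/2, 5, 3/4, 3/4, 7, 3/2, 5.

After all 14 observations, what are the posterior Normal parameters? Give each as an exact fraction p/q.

mu_0=3131/2008, tau_0^2=44/251

obs 1: x=-3/4 → posterior Normal(-499/292, 88/73)
obs 2: x=5 → posterior Normal(161/424, 44/53)
obs 3: x=10 → posterior Normal(1481/556, 88/139)
obs 4: x=5/4 → posterior Normal(823/344, 22/43)
obs 5: x=-5 → posterior Normal(493/410, 88/205)
obs 6: x=3/4 → posterior Normal(155/136, 44/119)
obs 7: x=-7 → posterior Normal(161/1084, 88/271)
obs 8: x=5/2 → posterior Normal(491/1216, 11/38)
obs 9: x=5 → posterior Normal(1151/1348, 88/337)
obs 10: x=3/4 → posterior Normal(125/148, 44/185)
obs 11: x=3/4 → posterior Normal(1349/1612, 88/403)
obs 12: x=7 → posterior Normal(2273/1744, 22/109)
obs 13: x=3/2 → posterior Normal(353/268, 88/469)
obs 14: x=5 → posterior Normal(3131/2008, 44/251)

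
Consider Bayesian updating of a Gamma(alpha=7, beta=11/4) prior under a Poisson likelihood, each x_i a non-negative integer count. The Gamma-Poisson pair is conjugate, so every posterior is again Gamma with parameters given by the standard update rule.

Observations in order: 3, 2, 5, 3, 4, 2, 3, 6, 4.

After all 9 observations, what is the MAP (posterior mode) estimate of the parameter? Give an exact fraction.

obs 1: x=3 → posterior Gamma(10, 15/4)
obs 2: x=2 → posterior Gamma(12, 19/4)
obs 3: x=5 → posterior Gamma(17, 23/4)
obs 4: x=3 → posterior Gamma(20, 27/4)
obs 5: x=4 → posterior Gamma(24, 31/4)
obs 6: x=2 → posterior Gamma(26, 35/4)
obs 7: x=3 → posterior Gamma(29, 39/4)
obs 8: x=6 → posterior Gamma(35, 43/4)
obs 9: x=4 → posterior Gamma(39, 47/4)

152/47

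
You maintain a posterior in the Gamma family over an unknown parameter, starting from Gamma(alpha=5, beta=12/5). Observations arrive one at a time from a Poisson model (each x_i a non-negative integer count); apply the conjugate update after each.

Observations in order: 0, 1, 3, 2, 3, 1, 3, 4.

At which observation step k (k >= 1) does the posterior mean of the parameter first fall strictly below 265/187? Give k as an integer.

obs 1: x=0 → posterior Gamma(5, 17/5)
obs 2: x=1 → posterior Gamma(6, 22/5)
obs 3: x=3 → posterior Gamma(9, 27/5)
obs 4: x=2 → posterior Gamma(11, 32/5)
obs 5: x=3 → posterior Gamma(14, 37/5)
obs 6: x=1 → posterior Gamma(15, 42/5)
obs 7: x=3 → posterior Gamma(18, 47/5)
obs 8: x=4 → posterior Gamma(22, 52/5)

k = 2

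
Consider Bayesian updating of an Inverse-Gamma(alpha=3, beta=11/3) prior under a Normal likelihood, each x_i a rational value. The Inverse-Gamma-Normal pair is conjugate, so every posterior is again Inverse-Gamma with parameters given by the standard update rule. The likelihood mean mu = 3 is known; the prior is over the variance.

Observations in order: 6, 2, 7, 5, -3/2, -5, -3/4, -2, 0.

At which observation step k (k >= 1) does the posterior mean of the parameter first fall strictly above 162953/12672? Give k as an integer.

k = 8

obs 1: x=6 → posterior Inverse-Gamma(7/2, 49/6)
obs 2: x=2 → posterior Inverse-Gamma(4, 26/3)
obs 3: x=7 → posterior Inverse-Gamma(9/2, 50/3)
obs 4: x=5 → posterior Inverse-Gamma(5, 56/3)
obs 5: x=-3/2 → posterior Inverse-Gamma(11/2, 691/24)
obs 6: x=-5 → posterior Inverse-Gamma(6, 1459/24)
obs 7: x=-3/4 → posterior Inverse-Gamma(13/2, 6511/96)
obs 8: x=-2 → posterior Inverse-Gamma(7, 7711/96)
obs 9: x=0 → posterior Inverse-Gamma(15/2, 8143/96)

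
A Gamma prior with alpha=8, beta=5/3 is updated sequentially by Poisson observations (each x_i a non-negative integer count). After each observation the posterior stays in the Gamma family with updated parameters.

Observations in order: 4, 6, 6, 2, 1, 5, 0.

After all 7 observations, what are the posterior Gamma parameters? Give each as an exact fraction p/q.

alpha=32, beta=26/3

obs 1: x=4 → posterior Gamma(12, 8/3)
obs 2: x=6 → posterior Gamma(18, 11/3)
obs 3: x=6 → posterior Gamma(24, 14/3)
obs 4: x=2 → posterior Gamma(26, 17/3)
obs 5: x=1 → posterior Gamma(27, 20/3)
obs 6: x=5 → posterior Gamma(32, 23/3)
obs 7: x=0 → posterior Gamma(32, 26/3)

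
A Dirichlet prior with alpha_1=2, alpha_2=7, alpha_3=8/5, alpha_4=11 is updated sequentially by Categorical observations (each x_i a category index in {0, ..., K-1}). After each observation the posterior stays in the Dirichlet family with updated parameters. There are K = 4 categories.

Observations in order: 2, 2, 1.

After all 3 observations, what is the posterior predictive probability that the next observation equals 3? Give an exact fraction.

55/123

obs 1: x=2 → posterior Dirichlet(2, 7, 13/5, 11)
obs 2: x=2 → posterior Dirichlet(2, 7, 18/5, 11)
obs 3: x=1 → posterior Dirichlet(2, 8, 18/5, 11)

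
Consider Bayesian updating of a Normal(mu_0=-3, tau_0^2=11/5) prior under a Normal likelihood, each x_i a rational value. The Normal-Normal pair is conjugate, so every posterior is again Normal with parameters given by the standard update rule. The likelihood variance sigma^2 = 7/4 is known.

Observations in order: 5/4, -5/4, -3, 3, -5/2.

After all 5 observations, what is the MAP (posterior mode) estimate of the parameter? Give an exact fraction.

obs 1: x=5/4 → posterior Normal(-50/79, 77/79)
obs 2: x=-5/4 → posterior Normal(-35/41, 77/123)
obs 3: x=-3 → posterior Normal(-237/167, 77/167)
obs 4: x=3 → posterior Normal(-105/211, 77/211)
obs 5: x=-5/2 → posterior Normal(-43/51, 77/255)

-43/51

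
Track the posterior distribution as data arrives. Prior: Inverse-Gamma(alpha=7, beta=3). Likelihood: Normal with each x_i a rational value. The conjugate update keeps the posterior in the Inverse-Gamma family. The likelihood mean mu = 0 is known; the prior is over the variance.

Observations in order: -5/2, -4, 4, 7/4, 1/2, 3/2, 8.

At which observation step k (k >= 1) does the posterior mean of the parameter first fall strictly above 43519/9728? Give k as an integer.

obs 1: x=-5/2 → posterior Inverse-Gamma(15/2, 49/8)
obs 2: x=-4 → posterior Inverse-Gamma(8, 113/8)
obs 3: x=4 → posterior Inverse-Gamma(17/2, 177/8)
obs 4: x=7/4 → posterior Inverse-Gamma(9, 757/32)
obs 5: x=1/2 → posterior Inverse-Gamma(19/2, 761/32)
obs 6: x=3/2 → posterior Inverse-Gamma(10, 797/32)
obs 7: x=8 → posterior Inverse-Gamma(21/2, 1821/32)

k = 7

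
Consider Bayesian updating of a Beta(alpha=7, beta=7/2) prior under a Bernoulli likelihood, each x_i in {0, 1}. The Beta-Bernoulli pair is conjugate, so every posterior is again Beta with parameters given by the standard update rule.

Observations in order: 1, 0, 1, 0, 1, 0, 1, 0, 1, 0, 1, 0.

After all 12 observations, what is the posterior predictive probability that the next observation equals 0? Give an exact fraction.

obs 1: x=1 → posterior Beta(8, 7/2)
obs 2: x=0 → posterior Beta(8, 9/2)
obs 3: x=1 → posterior Beta(9, 9/2)
obs 4: x=0 → posterior Beta(9, 11/2)
obs 5: x=1 → posterior Beta(10, 11/2)
obs 6: x=0 → posterior Beta(10, 13/2)
obs 7: x=1 → posterior Beta(11, 13/2)
obs 8: x=0 → posterior Beta(11, 15/2)
obs 9: x=1 → posterior Beta(12, 15/2)
obs 10: x=0 → posterior Beta(12, 17/2)
obs 11: x=1 → posterior Beta(13, 17/2)
obs 12: x=0 → posterior Beta(13, 19/2)

19/45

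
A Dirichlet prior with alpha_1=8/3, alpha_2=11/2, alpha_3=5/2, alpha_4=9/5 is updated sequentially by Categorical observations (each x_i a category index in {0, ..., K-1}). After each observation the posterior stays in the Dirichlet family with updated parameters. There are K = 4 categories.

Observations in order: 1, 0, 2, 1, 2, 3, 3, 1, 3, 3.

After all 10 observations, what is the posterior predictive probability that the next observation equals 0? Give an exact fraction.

55/337

obs 1: x=1 → posterior Dirichlet(8/3, 13/2, 5/2, 9/5)
obs 2: x=0 → posterior Dirichlet(11/3, 13/2, 5/2, 9/5)
obs 3: x=2 → posterior Dirichlet(11/3, 13/2, 7/2, 9/5)
obs 4: x=1 → posterior Dirichlet(11/3, 15/2, 7/2, 9/5)
obs 5: x=2 → posterior Dirichlet(11/3, 15/2, 9/2, 9/5)
obs 6: x=3 → posterior Dirichlet(11/3, 15/2, 9/2, 14/5)
obs 7: x=3 → posterior Dirichlet(11/3, 15/2, 9/2, 19/5)
obs 8: x=1 → posterior Dirichlet(11/3, 17/2, 9/2, 19/5)
obs 9: x=3 → posterior Dirichlet(11/3, 17/2, 9/2, 24/5)
obs 10: x=3 → posterior Dirichlet(11/3, 17/2, 9/2, 29/5)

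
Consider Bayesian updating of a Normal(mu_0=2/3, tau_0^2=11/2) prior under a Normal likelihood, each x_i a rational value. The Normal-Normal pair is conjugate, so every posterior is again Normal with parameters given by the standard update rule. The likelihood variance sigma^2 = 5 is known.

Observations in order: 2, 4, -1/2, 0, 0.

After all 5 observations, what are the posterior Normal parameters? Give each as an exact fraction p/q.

mu_0=31/30, tau_0^2=11/13

obs 1: x=2 → posterior Normal(86/63, 55/21)
obs 2: x=4 → posterior Normal(109/48, 55/32)
obs 3: x=-1/2 → posterior Normal(403/258, 55/43)
obs 4: x=0 → posterior Normal(403/324, 55/54)
obs 5: x=0 → posterior Normal(31/30, 11/13)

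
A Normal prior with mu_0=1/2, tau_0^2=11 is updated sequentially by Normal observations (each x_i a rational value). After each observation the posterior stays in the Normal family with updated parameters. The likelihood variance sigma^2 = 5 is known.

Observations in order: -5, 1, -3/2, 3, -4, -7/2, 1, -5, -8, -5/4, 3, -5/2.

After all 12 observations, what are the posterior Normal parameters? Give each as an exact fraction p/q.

mu_0=-991/548, tau_0^2=55/137

obs 1: x=-5 → posterior Normal(-105/32, 55/16)
obs 2: x=1 → posterior Normal(-83/54, 55/27)
obs 3: x=-3/2 → posterior Normal(-29/19, 55/38)
obs 4: x=3 → posterior Normal(-25/49, 55/49)
obs 5: x=-4 → posterior Normal(-23/20, 11/12)
obs 6: x=-7/2 → posterior Normal(-215/142, 55/71)
obs 7: x=1 → posterior Normal(-193/164, 55/82)
obs 8: x=-5 → posterior Normal(-101/62, 55/93)
obs 9: x=-8 → posterior Normal(-479/208, 55/104)
obs 10: x=-5/4 → posterior Normal(-1013/460, 11/23)
obs 11: x=3 → posterior Normal(-881/504, 55/126)
obs 12: x=-5/2 → posterior Normal(-991/548, 55/137)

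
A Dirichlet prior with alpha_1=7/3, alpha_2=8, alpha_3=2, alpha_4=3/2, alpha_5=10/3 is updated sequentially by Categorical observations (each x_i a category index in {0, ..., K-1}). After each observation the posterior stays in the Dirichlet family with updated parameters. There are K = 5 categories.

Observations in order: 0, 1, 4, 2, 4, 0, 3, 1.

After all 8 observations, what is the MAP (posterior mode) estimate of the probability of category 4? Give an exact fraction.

26/121

obs 1: x=0 → posterior Dirichlet(10/3, 8, 2, 3/2, 10/3)
obs 2: x=1 → posterior Dirichlet(10/3, 9, 2, 3/2, 10/3)
obs 3: x=4 → posterior Dirichlet(10/3, 9, 2, 3/2, 13/3)
obs 4: x=2 → posterior Dirichlet(10/3, 9, 3, 3/2, 13/3)
obs 5: x=4 → posterior Dirichlet(10/3, 9, 3, 3/2, 16/3)
obs 6: x=0 → posterior Dirichlet(13/3, 9, 3, 3/2, 16/3)
obs 7: x=3 → posterior Dirichlet(13/3, 9, 3, 5/2, 16/3)
obs 8: x=1 → posterior Dirichlet(13/3, 10, 3, 5/2, 16/3)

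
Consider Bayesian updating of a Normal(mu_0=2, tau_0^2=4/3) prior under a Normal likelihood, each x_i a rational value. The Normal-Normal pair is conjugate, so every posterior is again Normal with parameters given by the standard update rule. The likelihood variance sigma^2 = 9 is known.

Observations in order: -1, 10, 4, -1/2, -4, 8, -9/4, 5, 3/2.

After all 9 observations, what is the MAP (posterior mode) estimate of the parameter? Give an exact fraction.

obs 1: x=-1 → posterior Normal(50/31, 36/31)
obs 2: x=10 → posterior Normal(18/7, 36/35)
obs 3: x=4 → posterior Normal(106/39, 12/13)
obs 4: x=-1/2 → posterior Normal(104/43, 36/43)
obs 5: x=-4 → posterior Normal(88/47, 36/47)
obs 6: x=8 → posterior Normal(40/17, 12/17)
obs 7: x=-9/4 → posterior Normal(111/55, 36/55)
obs 8: x=5 → posterior Normal(131/59, 36/59)
obs 9: x=3/2 → posterior Normal(137/63, 4/7)

137/63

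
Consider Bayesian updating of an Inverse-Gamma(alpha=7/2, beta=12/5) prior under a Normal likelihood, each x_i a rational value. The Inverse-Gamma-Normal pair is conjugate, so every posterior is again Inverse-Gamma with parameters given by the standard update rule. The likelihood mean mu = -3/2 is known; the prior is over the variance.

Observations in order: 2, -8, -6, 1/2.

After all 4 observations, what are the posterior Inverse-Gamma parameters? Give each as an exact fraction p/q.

obs 1: x=2 → posterior Inverse-Gamma(4, 341/40)
obs 2: x=-8 → posterior Inverse-Gamma(9/2, 593/20)
obs 3: x=-6 → posterior Inverse-Gamma(5, 1591/40)
obs 4: x=1/2 → posterior Inverse-Gamma(11/2, 1671/40)

alpha=11/2, beta=1671/40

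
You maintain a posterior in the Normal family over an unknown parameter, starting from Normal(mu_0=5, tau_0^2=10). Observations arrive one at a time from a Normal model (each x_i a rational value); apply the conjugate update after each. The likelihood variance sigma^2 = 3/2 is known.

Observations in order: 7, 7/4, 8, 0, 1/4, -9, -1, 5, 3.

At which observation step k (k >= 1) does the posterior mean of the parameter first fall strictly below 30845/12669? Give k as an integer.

k = 6

obs 1: x=7 → posterior Normal(155/23, 30/23)
obs 2: x=7/4 → posterior Normal(190/43, 30/43)
obs 3: x=8 → posterior Normal(50/9, 10/21)
obs 4: x=0 → posterior Normal(350/83, 30/83)
obs 5: x=1/4 → posterior Normal(355/103, 30/103)
obs 6: x=-9 → posterior Normal(175/123, 10/41)
obs 7: x=-1 → posterior Normal(155/143, 30/143)
obs 8: x=5 → posterior Normal(255/163, 30/163)
obs 9: x=3 → posterior Normal(105/61, 10/61)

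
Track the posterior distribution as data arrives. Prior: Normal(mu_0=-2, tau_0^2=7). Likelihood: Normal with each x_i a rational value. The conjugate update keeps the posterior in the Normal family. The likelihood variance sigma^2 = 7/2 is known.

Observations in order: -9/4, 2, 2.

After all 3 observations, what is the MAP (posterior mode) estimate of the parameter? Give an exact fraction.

3/14

obs 1: x=-9/4 → posterior Normal(-13/6, 7/3)
obs 2: x=2 → posterior Normal(-1/2, 7/5)
obs 3: x=2 → posterior Normal(3/14, 1)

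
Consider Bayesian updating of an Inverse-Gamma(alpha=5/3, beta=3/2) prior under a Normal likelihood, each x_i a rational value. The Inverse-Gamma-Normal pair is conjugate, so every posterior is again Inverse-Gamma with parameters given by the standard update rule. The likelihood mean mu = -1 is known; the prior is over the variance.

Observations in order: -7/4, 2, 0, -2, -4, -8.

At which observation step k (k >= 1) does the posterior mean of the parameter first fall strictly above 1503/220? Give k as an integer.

obs 1: x=-7/4 → posterior Inverse-Gamma(13/6, 57/32)
obs 2: x=2 → posterior Inverse-Gamma(8/3, 201/32)
obs 3: x=0 → posterior Inverse-Gamma(19/6, 217/32)
obs 4: x=-2 → posterior Inverse-Gamma(11/3, 233/32)
obs 5: x=-4 → posterior Inverse-Gamma(25/6, 377/32)
obs 6: x=-8 → posterior Inverse-Gamma(14/3, 1161/32)

k = 6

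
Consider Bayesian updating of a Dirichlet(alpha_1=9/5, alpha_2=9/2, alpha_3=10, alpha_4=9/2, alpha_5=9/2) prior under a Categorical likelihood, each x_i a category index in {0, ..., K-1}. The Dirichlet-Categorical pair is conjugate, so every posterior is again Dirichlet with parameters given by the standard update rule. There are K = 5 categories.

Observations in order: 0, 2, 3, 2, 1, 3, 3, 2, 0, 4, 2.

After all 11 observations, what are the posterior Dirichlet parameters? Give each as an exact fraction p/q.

obs 1: x=0 → posterior Dirichlet(14/5, 9/2, 10, 9/2, 9/2)
obs 2: x=2 → posterior Dirichlet(14/5, 9/2, 11, 9/2, 9/2)
obs 3: x=3 → posterior Dirichlet(14/5, 9/2, 11, 11/2, 9/2)
obs 4: x=2 → posterior Dirichlet(14/5, 9/2, 12, 11/2, 9/2)
obs 5: x=1 → posterior Dirichlet(14/5, 11/2, 12, 11/2, 9/2)
obs 6: x=3 → posterior Dirichlet(14/5, 11/2, 12, 13/2, 9/2)
obs 7: x=3 → posterior Dirichlet(14/5, 11/2, 12, 15/2, 9/2)
obs 8: x=2 → posterior Dirichlet(14/5, 11/2, 13, 15/2, 9/2)
obs 9: x=0 → posterior Dirichlet(19/5, 11/2, 13, 15/2, 9/2)
obs 10: x=4 → posterior Dirichlet(19/5, 11/2, 13, 15/2, 11/2)
obs 11: x=2 → posterior Dirichlet(19/5, 11/2, 14, 15/2, 11/2)

alpha_1=19/5, alpha_2=11/2, alpha_3=14, alpha_4=15/2, alpha_5=11/2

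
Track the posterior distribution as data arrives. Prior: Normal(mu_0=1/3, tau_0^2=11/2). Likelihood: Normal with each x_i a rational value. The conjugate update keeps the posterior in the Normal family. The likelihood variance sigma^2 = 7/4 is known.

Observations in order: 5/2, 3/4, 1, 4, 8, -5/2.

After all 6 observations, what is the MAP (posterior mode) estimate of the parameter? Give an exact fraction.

obs 1: x=5/2 → posterior Normal(172/87, 77/58)
obs 2: x=3/4 → posterior Normal(443/306, 77/102)
obs 3: x=1 → posterior Normal(575/438, 77/146)
obs 4: x=4 → posterior Normal(1103/570, 77/190)
obs 5: x=8 → posterior Normal(2159/702, 77/234)
obs 6: x=-5/2 → posterior Normal(1829/834, 77/278)

1829/834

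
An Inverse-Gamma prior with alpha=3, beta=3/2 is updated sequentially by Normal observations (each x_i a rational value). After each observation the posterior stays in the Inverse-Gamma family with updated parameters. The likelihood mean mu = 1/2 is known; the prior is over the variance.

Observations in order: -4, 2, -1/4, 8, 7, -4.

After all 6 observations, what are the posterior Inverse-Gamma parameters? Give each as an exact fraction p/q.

alpha=6, beta=2317/32

obs 1: x=-4 → posterior Inverse-Gamma(7/2, 93/8)
obs 2: x=2 → posterior Inverse-Gamma(4, 51/4)
obs 3: x=-1/4 → posterior Inverse-Gamma(9/2, 417/32)
obs 4: x=8 → posterior Inverse-Gamma(5, 1317/32)
obs 5: x=7 → posterior Inverse-Gamma(11/2, 1993/32)
obs 6: x=-4 → posterior Inverse-Gamma(6, 2317/32)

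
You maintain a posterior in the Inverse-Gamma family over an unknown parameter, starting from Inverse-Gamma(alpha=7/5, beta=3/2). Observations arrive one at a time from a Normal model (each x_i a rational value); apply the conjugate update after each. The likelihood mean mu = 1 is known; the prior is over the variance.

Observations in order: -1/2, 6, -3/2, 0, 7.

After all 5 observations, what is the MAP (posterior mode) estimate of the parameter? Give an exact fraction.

obs 1: x=-1/2 → posterior Inverse-Gamma(19/10, 21/8)
obs 2: x=6 → posterior Inverse-Gamma(12/5, 121/8)
obs 3: x=-3/2 → posterior Inverse-Gamma(29/10, 73/4)
obs 4: x=0 → posterior Inverse-Gamma(17/5, 75/4)
obs 5: x=7 → posterior Inverse-Gamma(39/10, 147/4)

15/2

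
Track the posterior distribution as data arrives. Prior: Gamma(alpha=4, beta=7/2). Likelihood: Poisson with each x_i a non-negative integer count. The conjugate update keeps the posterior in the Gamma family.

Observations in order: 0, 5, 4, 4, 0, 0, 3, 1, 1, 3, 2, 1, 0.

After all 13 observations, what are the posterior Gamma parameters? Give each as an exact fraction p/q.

alpha=28, beta=33/2

obs 1: x=0 → posterior Gamma(4, 9/2)
obs 2: x=5 → posterior Gamma(9, 11/2)
obs 3: x=4 → posterior Gamma(13, 13/2)
obs 4: x=4 → posterior Gamma(17, 15/2)
obs 5: x=0 → posterior Gamma(17, 17/2)
obs 6: x=0 → posterior Gamma(17, 19/2)
obs 7: x=3 → posterior Gamma(20, 21/2)
obs 8: x=1 → posterior Gamma(21, 23/2)
obs 9: x=1 → posterior Gamma(22, 25/2)
obs 10: x=3 → posterior Gamma(25, 27/2)
obs 11: x=2 → posterior Gamma(27, 29/2)
obs 12: x=1 → posterior Gamma(28, 31/2)
obs 13: x=0 → posterior Gamma(28, 33/2)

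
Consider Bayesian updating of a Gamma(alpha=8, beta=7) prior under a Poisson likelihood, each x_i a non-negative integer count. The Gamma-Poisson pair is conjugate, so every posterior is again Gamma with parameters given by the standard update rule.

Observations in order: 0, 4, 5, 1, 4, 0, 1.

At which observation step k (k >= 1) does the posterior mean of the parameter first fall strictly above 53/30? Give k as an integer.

k = 5

obs 1: x=0 → posterior Gamma(8, 8)
obs 2: x=4 → posterior Gamma(12, 9)
obs 3: x=5 → posterior Gamma(17, 10)
obs 4: x=1 → posterior Gamma(18, 11)
obs 5: x=4 → posterior Gamma(22, 12)
obs 6: x=0 → posterior Gamma(22, 13)
obs 7: x=1 → posterior Gamma(23, 14)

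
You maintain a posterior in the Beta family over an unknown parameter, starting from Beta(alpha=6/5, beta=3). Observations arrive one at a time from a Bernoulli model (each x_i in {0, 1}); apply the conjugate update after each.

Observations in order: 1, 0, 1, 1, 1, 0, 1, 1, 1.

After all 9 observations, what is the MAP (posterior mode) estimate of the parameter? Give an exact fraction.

obs 1: x=1 → posterior Beta(11/5, 3)
obs 2: x=0 → posterior Beta(11/5, 4)
obs 3: x=1 → posterior Beta(16/5, 4)
obs 4: x=1 → posterior Beta(21/5, 4)
obs 5: x=1 → posterior Beta(26/5, 4)
obs 6: x=0 → posterior Beta(26/5, 5)
obs 7: x=1 → posterior Beta(31/5, 5)
obs 8: x=1 → posterior Beta(36/5, 5)
obs 9: x=1 → posterior Beta(41/5, 5)

9/14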